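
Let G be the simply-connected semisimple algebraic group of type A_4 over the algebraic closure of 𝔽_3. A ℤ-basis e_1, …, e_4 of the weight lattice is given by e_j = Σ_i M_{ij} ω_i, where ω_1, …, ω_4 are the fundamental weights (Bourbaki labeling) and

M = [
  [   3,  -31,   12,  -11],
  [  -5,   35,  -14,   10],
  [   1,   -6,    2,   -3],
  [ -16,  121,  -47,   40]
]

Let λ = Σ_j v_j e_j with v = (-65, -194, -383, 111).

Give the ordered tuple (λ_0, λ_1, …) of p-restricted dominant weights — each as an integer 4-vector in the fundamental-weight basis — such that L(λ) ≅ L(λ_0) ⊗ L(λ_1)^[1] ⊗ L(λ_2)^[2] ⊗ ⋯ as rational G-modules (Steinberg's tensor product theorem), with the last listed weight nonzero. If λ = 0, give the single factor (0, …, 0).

In the fundamental-weight basis, λ has coordinates c = M·v (v = (-65, -194, -383, 111)):
  c_1 = (3)·(-65) + (-31)·(-194) + (12)·(-383) + (-11)·(111) = 2
  c_2 = (-5)·(-65) + (35)·(-194) + (-14)·(-383) + 10·111 = 7
  c_3 = (1)·(-65) + (-6)·(-194) + (2)·(-383) + (-3)·(111) = 0
  c_4 = (-16)·(-65) + (121)·(-194) + (-47)·(-383) + 40·111 = 7
Expand coordinatewise in base 3:
  c_1 = 2 = 2·3^0
  c_2 = 7 = 1·3^0 + 2·3^1
  c_3 = 0
  c_4 = 7 = 1·3^0 + 2·3^1
p-restricted factor λ_0 = (2, 1, 0, 1)
p-restricted factor λ_1 = (0, 2, 0, 2)

((2, 1, 0, 1), (0, 2, 0, 2))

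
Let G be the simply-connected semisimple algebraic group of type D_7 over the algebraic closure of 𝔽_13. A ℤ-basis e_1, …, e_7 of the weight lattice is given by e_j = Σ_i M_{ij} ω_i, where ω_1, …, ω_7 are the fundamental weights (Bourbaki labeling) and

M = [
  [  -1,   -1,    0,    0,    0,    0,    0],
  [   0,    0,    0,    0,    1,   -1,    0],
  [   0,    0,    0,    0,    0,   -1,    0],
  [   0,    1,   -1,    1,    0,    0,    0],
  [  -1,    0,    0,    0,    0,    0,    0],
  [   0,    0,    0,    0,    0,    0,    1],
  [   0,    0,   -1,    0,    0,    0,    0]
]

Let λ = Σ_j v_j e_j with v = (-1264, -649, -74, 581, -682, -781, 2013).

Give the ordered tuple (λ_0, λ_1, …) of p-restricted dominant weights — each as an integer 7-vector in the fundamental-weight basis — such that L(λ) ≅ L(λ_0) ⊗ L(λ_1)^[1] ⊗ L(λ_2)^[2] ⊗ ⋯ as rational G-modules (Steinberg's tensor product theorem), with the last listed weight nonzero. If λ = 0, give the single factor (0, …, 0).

((2, 8, 1, 6, 3, 11, 9), (4, 7, 8, 0, 6, 11, 5), (11, 0, 4, 0, 7, 11, 0))

Change of basis e → ω: c = M·v where v = (-1264, -649, -74, 581, -682, -781, 2013):
  c_1 = (-1)·(-1264) + (-1)·(-649) + (0)·(-74) + (0)·(581) + (0)·(-682) + (0)·(-781) + (0)·(2013) = 1913
  c_2 = (0)·(-1264) + (0)·(-649) + (0)·(-74) + (0)·(581) + (1)·(-682) + (-1)·(-781) + (0)·(2013) = 99
  c_3 = (0)·(-1264) + (0)·(-649) + (0)·(-74) + (0)·(581) + (0)·(-682) + (-1)·(-781) + (0)·(2013) = 781
  c_4 = (0)·(-1264) + (1)·(-649) + (-1)·(-74) + (1)·(581) + (0)·(-682) + (0)·(-781) + (0)·(2013) = 6
  c_5 = (-1)·(-1264) + (0)·(-649) + (0)·(-74) + (0)·(581) + (0)·(-682) + (0)·(-781) + (0)·(2013) = 1264
  c_6 = (0)·(-1264) + (0)·(-649) + (0)·(-74) + (0)·(581) + (0)·(-682) + (0)·(-781) + (1)·(2013) = 2013
  c_7 = (0)·(-1264) + (0)·(-649) + (-1)·(-74) + (0)·(581) + (0)·(-682) + (0)·(-781) + (0)·(2013) = 74
p = 13; digits c_i = Σ_j d_{ij}·13^j, 0 ≤ d_{ij} < 13:
  c_1 = 1913 = 2·13^0 + 4·13^1 + 11·13^2
  c_2 = 99 = 8·13^0 + 7·13^1
  c_3 = 781 = 1·13^0 + 8·13^1 + 4·13^2
  c_4 = 6 = 6·13^0
  c_5 = 1264 = 3·13^0 + 6·13^1 + 7·13^2
  c_6 = 2013 = 11·13^0 + 11·13^1 + 11·13^2
  c_7 = 74 = 9·13^0 + 5·13^1
Factor λ_0 = (2, 8, 1, 6, 3, 11, 9)
Factor λ_1 = (4, 7, 8, 0, 6, 11, 5)
Factor λ_2 = (11, 0, 4, 0, 7, 11, 0)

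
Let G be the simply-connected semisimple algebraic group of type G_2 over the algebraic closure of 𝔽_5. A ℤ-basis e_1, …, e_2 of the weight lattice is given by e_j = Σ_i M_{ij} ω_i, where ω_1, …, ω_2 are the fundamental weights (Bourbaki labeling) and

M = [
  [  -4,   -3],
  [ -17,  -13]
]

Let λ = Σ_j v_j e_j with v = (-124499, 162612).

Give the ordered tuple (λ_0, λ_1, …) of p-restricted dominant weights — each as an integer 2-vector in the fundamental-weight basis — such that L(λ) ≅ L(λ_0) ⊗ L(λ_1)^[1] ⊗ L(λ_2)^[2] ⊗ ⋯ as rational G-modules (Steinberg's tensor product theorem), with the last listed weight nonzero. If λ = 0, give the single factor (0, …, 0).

((0, 2), (2, 0), (1, 1), (1, 0), (1, 4), (3, 0))

Change of basis e → ω: c = M·v where v = (-124499, 162612):
  c_1 = (-4)·(-124499) + (-3)·(162612) = 10160
  c_2 = (-17)·(-124499) + (-13)·(162612) = 2527
Writing each c_i in base p = 5:
  c_1 = 10160 = 0·5^0 + 2·5^1 + 1·5^2 + 1·5^3 + 1·5^4 + 3·5^5
  c_2 = 2527 = 2·5^0 + 0·5^1 + 1·5^2 + 0·5^3 + 4·5^4
p-restricted factor λ_0 = (0, 2)
p-restricted factor λ_1 = (2, 0)
p-restricted factor λ_2 = (1, 1)
p-restricted factor λ_3 = (1, 0)
p-restricted factor λ_4 = (1, 4)
p-restricted factor λ_5 = (3, 0)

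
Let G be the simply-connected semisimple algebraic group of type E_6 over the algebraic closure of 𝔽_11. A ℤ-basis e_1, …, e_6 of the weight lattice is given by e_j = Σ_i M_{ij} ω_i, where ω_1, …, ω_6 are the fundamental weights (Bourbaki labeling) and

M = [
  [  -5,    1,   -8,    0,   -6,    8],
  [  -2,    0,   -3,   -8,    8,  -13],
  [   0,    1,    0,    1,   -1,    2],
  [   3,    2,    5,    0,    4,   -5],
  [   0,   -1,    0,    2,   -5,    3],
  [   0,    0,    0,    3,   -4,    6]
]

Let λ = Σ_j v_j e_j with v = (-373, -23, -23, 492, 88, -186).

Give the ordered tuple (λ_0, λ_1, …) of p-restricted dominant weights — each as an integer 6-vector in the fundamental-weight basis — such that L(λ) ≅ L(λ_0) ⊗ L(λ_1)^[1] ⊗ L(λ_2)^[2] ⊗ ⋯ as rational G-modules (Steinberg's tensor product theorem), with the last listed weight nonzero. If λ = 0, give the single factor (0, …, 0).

((10, 1, 9, 2, 9, 8),)

ω-coordinates c = M·v, v = (-373, -23, -23, 492, 88, -186):
  c_1 = (-5)·(-373) + (1)·(-23) + (-8)·(-23) + 0·492 + (-6)·(88) + (8)·(-186) = 10
  c_2 = (-2)·(-373) + (0)·(-23) + (-3)·(-23) + (-8)·(492) + 8·88 + (-13)·(-186) = 1
  c_3 = (0)·(-373) + (1)·(-23) + (0)·(-23) + 1·492 + (-1)·(88) + (2)·(-186) = 9
  c_4 = (3)·(-373) + (2)·(-23) + (5)·(-23) + 0·492 + 4·88 + (-5)·(-186) = 2
  c_5 = (0)·(-373) + (-1)·(-23) + (0)·(-23) + 2·492 + (-5)·(88) + (3)·(-186) = 9
  c_6 = (0)·(-373) + (0)·(-23) + (0)·(-23) + 3·492 + (-4)·(88) + (6)·(-186) = 8
Writing each c_i in base p = 11:
  c_1 = 10 = 10·11^0
  c_2 = 1 = 1·11^0
  c_3 = 9 = 9·11^0
  c_4 = 2 = 2·11^0
  c_5 = 9 = 9·11^0
  c_6 = 8 = 8·11^0
Factor λ_0 = (10, 1, 9, 2, 9, 8)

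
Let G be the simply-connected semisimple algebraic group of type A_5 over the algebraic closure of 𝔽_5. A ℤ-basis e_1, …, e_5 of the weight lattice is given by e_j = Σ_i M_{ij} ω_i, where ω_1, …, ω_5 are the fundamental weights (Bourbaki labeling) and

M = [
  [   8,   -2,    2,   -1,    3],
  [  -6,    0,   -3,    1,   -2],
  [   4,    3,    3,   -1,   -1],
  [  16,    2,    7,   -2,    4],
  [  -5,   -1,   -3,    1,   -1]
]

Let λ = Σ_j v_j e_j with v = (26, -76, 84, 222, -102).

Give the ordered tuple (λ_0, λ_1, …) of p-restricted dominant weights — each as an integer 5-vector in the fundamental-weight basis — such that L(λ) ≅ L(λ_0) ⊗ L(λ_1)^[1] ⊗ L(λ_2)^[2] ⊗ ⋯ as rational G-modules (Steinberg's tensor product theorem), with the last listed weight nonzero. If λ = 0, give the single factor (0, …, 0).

ω-coordinates c = M·v, v = (26, -76, 84, 222, -102):
  c_1 = (8)·(26) + (-2)·(-76) + (2)·(84) + (-1)·(222) + (3)·(-102) = 0
  c_2 = (-6)·(26) + (0)·(-76) + (-3)·(84) + (1)·(222) + (-2)·(-102) = 18
  c_3 = (4)·(26) + (3)·(-76) + (3)·(84) + (-1)·(222) + (-1)·(-102) = 8
  c_4 = (16)·(26) + (2)·(-76) + (7)·(84) + (-2)·(222) + (4)·(-102) = 0
  c_5 = (-5)·(26) + (-1)·(-76) + (-3)·(84) + (1)·(222) + (-1)·(-102) = 18
Expand coordinatewise in base 5:
  c_1 = 0
  c_2 = 18 = 3·5^0 + 3·5^1
  c_3 = 8 = 3·5^0 + 1·5^1
  c_4 = 0
  c_5 = 18 = 3·5^0 + 3·5^1
p-restricted factor λ_0 = (0, 3, 3, 0, 3)
p-restricted factor λ_1 = (0, 3, 1, 0, 3)

((0, 3, 3, 0, 3), (0, 3, 1, 0, 3))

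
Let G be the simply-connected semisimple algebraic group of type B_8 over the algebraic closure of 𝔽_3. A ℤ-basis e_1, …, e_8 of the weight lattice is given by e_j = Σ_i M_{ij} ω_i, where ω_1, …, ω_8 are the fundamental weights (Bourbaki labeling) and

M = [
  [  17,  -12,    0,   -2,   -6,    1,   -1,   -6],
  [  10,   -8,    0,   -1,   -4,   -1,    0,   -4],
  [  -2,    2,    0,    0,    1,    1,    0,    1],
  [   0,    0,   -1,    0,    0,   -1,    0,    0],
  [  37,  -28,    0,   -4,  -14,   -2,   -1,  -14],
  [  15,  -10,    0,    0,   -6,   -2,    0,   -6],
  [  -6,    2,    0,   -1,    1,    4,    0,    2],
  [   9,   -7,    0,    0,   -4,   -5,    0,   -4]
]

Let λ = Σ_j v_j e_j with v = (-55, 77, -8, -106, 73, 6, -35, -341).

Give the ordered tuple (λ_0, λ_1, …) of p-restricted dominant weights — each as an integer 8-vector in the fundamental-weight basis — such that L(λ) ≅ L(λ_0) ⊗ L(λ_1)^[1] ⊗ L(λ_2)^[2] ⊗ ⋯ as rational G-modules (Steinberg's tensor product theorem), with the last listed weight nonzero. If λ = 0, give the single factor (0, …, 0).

((2, 0, 2, 2, 2, 1, 2, 2), (0, 2, 0, 0, 2, 0, 1, 2))

Converting to the ω-basis (c_i = row i of M dotted with v = (-55, 77, -8, -106, 73, 6, -35, -341)):
  c_1 = 17*-55 + -12*77 + 0*-8 + -2*-106 + -6*73 + 1*6 + -1*-35 + -6*-341 = 2
  c_2 = 10*-55 + -8*77 + 0*-8 + -1*-106 + -4*73 + -1*6 + 0*-35 + -4*-341 = 6
  c_3 = -2*-55 + 2*77 + 0*-8 + 0*-106 + 1*73 + 1*6 + 0*-35 + 1*-341 = 2
  c_4 = 0*-55 + 0*77 + -1*-8 + 0*-106 + 0*73 + -1*6 + 0*-35 + 0*-341 = 2
  c_5 = 37*-55 + -28*77 + 0*-8 + -4*-106 + -14*73 + -2*6 + -1*-35 + -14*-341 = 8
  c_6 = 15*-55 + -10*77 + 0*-8 + 0*-106 + -6*73 + -2*6 + 0*-35 + -6*-341 = 1
  c_7 = -6*-55 + 2*77 + 0*-8 + -1*-106 + 1*73 + 4*6 + 0*-35 + 2*-341 = 5
  c_8 = 9*-55 + -7*77 + 0*-8 + 0*-106 + -4*73 + -5*6 + 0*-35 + -4*-341 = 8
p = 3; digits c_i = Σ_j d_{ij}·3^j, 0 ≤ d_{ij} < 3:
  c_1 = 2 = 2·3^0
  c_2 = 6 = 0·3^0 + 2·3^1
  c_3 = 2 = 2·3^0
  c_4 = 2 = 2·3^0
  c_5 = 8 = 2·3^0 + 2·3^1
  c_6 = 1 = 1·3^0
  c_7 = 5 = 2·3^0 + 1·3^1
  c_8 = 8 = 2·3^0 + 2·3^1
λ_0 = (2, 0, 2, 2, 2, 1, 2, 2)
λ_1 = (0, 2, 0, 0, 2, 0, 1, 2)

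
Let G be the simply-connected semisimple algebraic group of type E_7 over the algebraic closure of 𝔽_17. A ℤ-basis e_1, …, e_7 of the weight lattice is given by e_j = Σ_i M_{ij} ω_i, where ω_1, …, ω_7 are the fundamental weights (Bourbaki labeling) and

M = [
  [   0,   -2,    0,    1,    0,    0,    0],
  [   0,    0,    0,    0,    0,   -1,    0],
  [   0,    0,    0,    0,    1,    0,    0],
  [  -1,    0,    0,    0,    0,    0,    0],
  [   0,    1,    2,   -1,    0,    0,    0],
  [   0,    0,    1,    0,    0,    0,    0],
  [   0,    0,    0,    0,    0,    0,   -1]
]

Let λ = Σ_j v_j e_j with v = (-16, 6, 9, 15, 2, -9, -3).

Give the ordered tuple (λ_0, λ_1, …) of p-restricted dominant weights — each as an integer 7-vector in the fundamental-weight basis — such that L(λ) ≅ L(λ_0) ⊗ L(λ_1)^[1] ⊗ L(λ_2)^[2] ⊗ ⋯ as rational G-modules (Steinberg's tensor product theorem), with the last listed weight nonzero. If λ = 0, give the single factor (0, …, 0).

In the fundamental-weight basis, λ has coordinates c = M·v (v = (-16, 6, 9, 15, 2, -9, -3)):
  c_1 = 0*-16 + -2*6 + 0*9 + 1*15 + 0*2 + 0*-9 + 0*-3 = 3
  c_2 = 0*-16 + 0*6 + 0*9 + 0*15 + 0*2 + -1*-9 + 0*-3 = 9
  c_3 = 0*-16 + 0*6 + 0*9 + 0*15 + 1*2 + 0*-9 + 0*-3 = 2
  c_4 = -1*-16 + 0*6 + 0*9 + 0*15 + 0*2 + 0*-9 + 0*-3 = 16
  c_5 = 0*-16 + 1*6 + 2*9 + -1*15 + 0*2 + 0*-9 + 0*-3 = 9
  c_6 = 0*-16 + 0*6 + 1*9 + 0*15 + 0*2 + 0*-9 + 0*-3 = 9
  c_7 = 0*-16 + 0*6 + 0*9 + 0*15 + 0*2 + 0*-9 + -1*-3 = 3
p = 17; digits c_i = Σ_j d_{ij}·17^j, 0 ≤ d_{ij} < 17:
  c_1 = 3 = 3·17^0
  c_2 = 9 = 9·17^0
  c_3 = 2 = 2·17^0
  c_4 = 16 = 16·17^0
  c_5 = 9 = 9·17^0
  c_6 = 9 = 9·17^0
  c_7 = 3 = 3·17^0
Factor λ_0 = (3, 9, 2, 16, 9, 9, 3)

((3, 9, 2, 16, 9, 9, 3),)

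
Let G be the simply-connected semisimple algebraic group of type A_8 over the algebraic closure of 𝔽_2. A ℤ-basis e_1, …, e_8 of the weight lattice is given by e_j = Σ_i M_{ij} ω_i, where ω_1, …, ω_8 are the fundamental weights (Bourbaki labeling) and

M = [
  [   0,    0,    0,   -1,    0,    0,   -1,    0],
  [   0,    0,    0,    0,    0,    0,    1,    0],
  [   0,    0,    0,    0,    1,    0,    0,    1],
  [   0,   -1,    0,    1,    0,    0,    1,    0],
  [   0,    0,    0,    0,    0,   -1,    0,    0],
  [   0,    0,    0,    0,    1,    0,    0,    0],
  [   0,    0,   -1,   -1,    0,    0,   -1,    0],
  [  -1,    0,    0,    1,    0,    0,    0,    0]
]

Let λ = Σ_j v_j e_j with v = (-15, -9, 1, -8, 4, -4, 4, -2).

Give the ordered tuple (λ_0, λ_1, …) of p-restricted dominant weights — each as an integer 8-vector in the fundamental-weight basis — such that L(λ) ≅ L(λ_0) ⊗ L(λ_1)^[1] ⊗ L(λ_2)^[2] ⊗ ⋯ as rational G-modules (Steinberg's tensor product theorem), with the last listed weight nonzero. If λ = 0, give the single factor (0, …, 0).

Converting to the ω-basis (c_i = row i of M dotted with v = (-15, -9, 1, -8, 4, -4, 4, -2)):
  c_1 = 0*-15 + 0*-9 + 0*1 + -1*-8 + 0*4 + 0*-4 + -1*4 + 0*-2 = 4
  c_2 = 0*-15 + 0*-9 + 0*1 + 0*-8 + 0*4 + 0*-4 + 1*4 + 0*-2 = 4
  c_3 = 0*-15 + 0*-9 + 0*1 + 0*-8 + 1*4 + 0*-4 + 0*4 + 1*-2 = 2
  c_4 = 0*-15 + -1*-9 + 0*1 + 1*-8 + 0*4 + 0*-4 + 1*4 + 0*-2 = 5
  c_5 = 0*-15 + 0*-9 + 0*1 + 0*-8 + 0*4 + -1*-4 + 0*4 + 0*-2 = 4
  c_6 = 0*-15 + 0*-9 + 0*1 + 0*-8 + 1*4 + 0*-4 + 0*4 + 0*-2 = 4
  c_7 = 0*-15 + 0*-9 + -1*1 + -1*-8 + 0*4 + 0*-4 + -1*4 + 0*-2 = 3
  c_8 = -1*-15 + 0*-9 + 0*1 + 1*-8 + 0*4 + 0*-4 + 0*4 + 0*-2 = 7
p = 2; digits c_i = Σ_j d_{ij}·2^j, 0 ≤ d_{ij} < 2:
  c_1 = 4 = 0·2^0 + 0·2^1 + 1·2^2
  c_2 = 4 = 0·2^0 + 0·2^1 + 1·2^2
  c_3 = 2 = 0·2^0 + 1·2^1
  c_4 = 5 = 1·2^0 + 0·2^1 + 1·2^2
  c_5 = 4 = 0·2^0 + 0·2^1 + 1·2^2
  c_6 = 4 = 0·2^0 + 0·2^1 + 1·2^2
  c_7 = 3 = 1·2^0 + 1·2^1
  c_8 = 7 = 1·2^0 + 1·2^1 + 1·2^2
λ_0 = (0, 0, 0, 1, 0, 0, 1, 1)
λ_1 = (0, 0, 1, 0, 0, 0, 1, 1)
λ_2 = (1, 1, 0, 1, 1, 1, 0, 1)

((0, 0, 0, 1, 0, 0, 1, 1), (0, 0, 1, 0, 0, 0, 1, 1), (1, 1, 0, 1, 1, 1, 0, 1))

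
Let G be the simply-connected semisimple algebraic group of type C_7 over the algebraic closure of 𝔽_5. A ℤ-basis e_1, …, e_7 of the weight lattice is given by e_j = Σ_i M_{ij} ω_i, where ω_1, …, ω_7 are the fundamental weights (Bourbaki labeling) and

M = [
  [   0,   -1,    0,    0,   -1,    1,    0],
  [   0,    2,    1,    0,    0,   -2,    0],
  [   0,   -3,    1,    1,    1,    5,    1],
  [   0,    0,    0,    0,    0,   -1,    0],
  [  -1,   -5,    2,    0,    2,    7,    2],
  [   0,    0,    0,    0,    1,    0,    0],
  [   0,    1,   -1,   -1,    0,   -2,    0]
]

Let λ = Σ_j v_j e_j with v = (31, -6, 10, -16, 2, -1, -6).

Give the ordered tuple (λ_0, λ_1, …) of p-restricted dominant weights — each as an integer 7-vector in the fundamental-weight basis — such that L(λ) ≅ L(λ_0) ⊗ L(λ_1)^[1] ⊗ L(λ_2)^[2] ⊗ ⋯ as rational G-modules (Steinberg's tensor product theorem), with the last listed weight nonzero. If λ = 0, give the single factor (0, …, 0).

Change of basis e → ω: c = M·v where v = (31, -6, 10, -16, 2, -1, -6):
  c_1 = 0*31 + -1*-6 + 0*10 + 0*-16 + -1*2 + 1*-1 + 0*-6 = 3
  c_2 = 0*31 + 2*-6 + 1*10 + 0*-16 + 0*2 + -2*-1 + 0*-6 = 0
  c_3 = 0*31 + -3*-6 + 1*10 + 1*-16 + 1*2 + 5*-1 + 1*-6 = 3
  c_4 = 0*31 + 0*-6 + 0*10 + 0*-16 + 0*2 + -1*-1 + 0*-6 = 1
  c_5 = -1*31 + -5*-6 + 2*10 + 0*-16 + 2*2 + 7*-1 + 2*-6 = 4
  c_6 = 0*31 + 0*-6 + 0*10 + 0*-16 + 1*2 + 0*-1 + 0*-6 = 2
  c_7 = 0*31 + 1*-6 + -1*10 + -1*-16 + 0*2 + -2*-1 + 0*-6 = 2
Base-5 expansion of each c_i:
  c_1 = 3 = 3·5^0
  c_2 = 0
  c_3 = 3 = 3·5^0
  c_4 = 1 = 1·5^0
  c_5 = 4 = 4·5^0
  c_6 = 2 = 2·5^0
  c_7 = 2 = 2·5^0
p-restricted factor λ_0 = (3, 0, 3, 1, 4, 2, 2)

((3, 0, 3, 1, 4, 2, 2),)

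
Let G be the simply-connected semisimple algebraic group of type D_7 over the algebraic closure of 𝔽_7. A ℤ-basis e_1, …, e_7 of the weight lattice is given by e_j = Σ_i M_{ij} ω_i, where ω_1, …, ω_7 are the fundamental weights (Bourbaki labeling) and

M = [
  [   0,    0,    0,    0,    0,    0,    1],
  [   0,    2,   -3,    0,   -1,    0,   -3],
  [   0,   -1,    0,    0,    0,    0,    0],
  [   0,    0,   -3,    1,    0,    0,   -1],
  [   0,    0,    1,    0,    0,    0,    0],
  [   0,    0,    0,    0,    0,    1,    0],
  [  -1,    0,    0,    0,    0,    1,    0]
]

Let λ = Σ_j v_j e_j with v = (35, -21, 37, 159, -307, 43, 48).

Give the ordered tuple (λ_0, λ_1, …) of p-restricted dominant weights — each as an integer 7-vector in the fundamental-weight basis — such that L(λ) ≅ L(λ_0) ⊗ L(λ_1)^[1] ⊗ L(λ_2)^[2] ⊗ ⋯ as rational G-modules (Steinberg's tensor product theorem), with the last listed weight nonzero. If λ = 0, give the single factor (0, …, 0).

Change of basis e → ω: c = M·v where v = (35, -21, 37, 159, -307, 43, 48):
  c_1 = 0·35 + (0)·(-21) + 0·37 + 0·159 + (0)·(-307) + 0·43 + 1·48 = 48
  c_2 = 0·35 + (2)·(-21) + (-3)·(37) + 0·159 + (-1)·(-307) + 0·43 + (-3)·(48) = 10
  c_3 = 0·35 + (-1)·(-21) + 0·37 + 0·159 + (0)·(-307) + 0·43 + 0·48 = 21
  c_4 = 0·35 + (0)·(-21) + (-3)·(37) + 1·159 + (0)·(-307) + 0·43 + (-1)·(48) = 0
  c_5 = 0·35 + (0)·(-21) + 1·37 + 0·159 + (0)·(-307) + 0·43 + 0·48 = 37
  c_6 = 0·35 + (0)·(-21) + 0·37 + 0·159 + (0)·(-307) + 1·43 + 0·48 = 43
  c_7 = (-1)·(35) + (0)·(-21) + 0·37 + 0·159 + (0)·(-307) + 1·43 + 0·48 = 8
p = 7; digits c_i = Σ_j d_{ij}·7^j, 0 ≤ d_{ij} < 7:
  c_1 = 48 = 6·7^0 + 6·7^1
  c_2 = 10 = 3·7^0 + 1·7^1
  c_3 = 21 = 0·7^0 + 3·7^1
  c_4 = 0
  c_5 = 37 = 2·7^0 + 5·7^1
  c_6 = 43 = 1·7^0 + 6·7^1
  c_7 = 8 = 1·7^0 + 1·7^1
p-restricted factor λ_0 = (6, 3, 0, 0, 2, 1, 1)
p-restricted factor λ_1 = (6, 1, 3, 0, 5, 6, 1)

((6, 3, 0, 0, 2, 1, 1), (6, 1, 3, 0, 5, 6, 1))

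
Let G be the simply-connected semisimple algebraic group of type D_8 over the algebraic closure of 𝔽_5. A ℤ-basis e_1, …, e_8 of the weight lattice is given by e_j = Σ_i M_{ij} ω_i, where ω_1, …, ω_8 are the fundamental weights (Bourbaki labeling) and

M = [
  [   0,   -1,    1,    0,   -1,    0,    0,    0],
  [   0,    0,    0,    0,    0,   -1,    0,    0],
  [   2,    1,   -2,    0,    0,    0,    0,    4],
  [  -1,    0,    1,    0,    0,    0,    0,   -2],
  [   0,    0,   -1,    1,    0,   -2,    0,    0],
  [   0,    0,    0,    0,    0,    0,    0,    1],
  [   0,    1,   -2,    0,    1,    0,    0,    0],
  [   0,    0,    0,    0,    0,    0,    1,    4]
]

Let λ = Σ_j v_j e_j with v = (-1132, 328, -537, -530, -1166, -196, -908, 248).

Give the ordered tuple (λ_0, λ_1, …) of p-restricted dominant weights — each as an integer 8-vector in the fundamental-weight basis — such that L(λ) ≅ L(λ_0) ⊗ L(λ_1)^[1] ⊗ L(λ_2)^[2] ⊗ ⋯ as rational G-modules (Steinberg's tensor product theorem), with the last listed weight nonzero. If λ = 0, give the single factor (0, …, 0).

Compute c_i = Σ_j M_{ij} v_j with v = (-1132, 328, -537, -530, -1166, -196, -908, 248):
  c_1 = (0)·(-1132) + (-1)·(328) + (1)·(-537) + (0)·(-530) + (-1)·(-1166) + (0)·(-196) + (0)·(-908) + (0)·(248) = 301
  c_2 = (0)·(-1132) + (0)·(328) + (0)·(-537) + (0)·(-530) + (0)·(-1166) + (-1)·(-196) + (0)·(-908) + (0)·(248) = 196
  c_3 = (2)·(-1132) + (1)·(328) + (-2)·(-537) + (0)·(-530) + (0)·(-1166) + (0)·(-196) + (0)·(-908) + (4)·(248) = 130
  c_4 = (-1)·(-1132) + (0)·(328) + (1)·(-537) + (0)·(-530) + (0)·(-1166) + (0)·(-196) + (0)·(-908) + (-2)·(248) = 99
  c_5 = (0)·(-1132) + (0)·(328) + (-1)·(-537) + (1)·(-530) + (0)·(-1166) + (-2)·(-196) + (0)·(-908) + (0)·(248) = 399
  c_6 = (0)·(-1132) + (0)·(328) + (0)·(-537) + (0)·(-530) + (0)·(-1166) + (0)·(-196) + (0)·(-908) + (1)·(248) = 248
  c_7 = (0)·(-1132) + (1)·(328) + (-2)·(-537) + (0)·(-530) + (1)·(-1166) + (0)·(-196) + (0)·(-908) + (0)·(248) = 236
  c_8 = (0)·(-1132) + (0)·(328) + (0)·(-537) + (0)·(-530) + (0)·(-1166) + (0)·(-196) + (1)·(-908) + (4)·(248) = 84
Writing each c_i in base p = 5:
  c_1 = 301 = 1·5^0 + 0·5^1 + 2·5^2 + 2·5^3
  c_2 = 196 = 1·5^0 + 4·5^1 + 2·5^2 + 1·5^3
  c_3 = 130 = 0·5^0 + 1·5^1 + 0·5^2 + 1·5^3
  c_4 = 99 = 4·5^0 + 4·5^1 + 3·5^2
  c_5 = 399 = 4·5^0 + 4·5^1 + 0·5^2 + 3·5^3
  c_6 = 248 = 3·5^0 + 4·5^1 + 4·5^2 + 1·5^3
  c_7 = 236 = 1·5^0 + 2·5^1 + 4·5^2 + 1·5^3
  c_8 = 84 = 4·5^0 + 1·5^1 + 3·5^2
λ_0 = (1, 1, 0, 4, 4, 3, 1, 4)
λ_1 = (0, 4, 1, 4, 4, 4, 2, 1)
λ_2 = (2, 2, 0, 3, 0, 4, 4, 3)
λ_3 = (2, 1, 1, 0, 3, 1, 1, 0)

((1, 1, 0, 4, 4, 3, 1, 4), (0, 4, 1, 4, 4, 4, 2, 1), (2, 2, 0, 3, 0, 4, 4, 3), (2, 1, 1, 0, 3, 1, 1, 0))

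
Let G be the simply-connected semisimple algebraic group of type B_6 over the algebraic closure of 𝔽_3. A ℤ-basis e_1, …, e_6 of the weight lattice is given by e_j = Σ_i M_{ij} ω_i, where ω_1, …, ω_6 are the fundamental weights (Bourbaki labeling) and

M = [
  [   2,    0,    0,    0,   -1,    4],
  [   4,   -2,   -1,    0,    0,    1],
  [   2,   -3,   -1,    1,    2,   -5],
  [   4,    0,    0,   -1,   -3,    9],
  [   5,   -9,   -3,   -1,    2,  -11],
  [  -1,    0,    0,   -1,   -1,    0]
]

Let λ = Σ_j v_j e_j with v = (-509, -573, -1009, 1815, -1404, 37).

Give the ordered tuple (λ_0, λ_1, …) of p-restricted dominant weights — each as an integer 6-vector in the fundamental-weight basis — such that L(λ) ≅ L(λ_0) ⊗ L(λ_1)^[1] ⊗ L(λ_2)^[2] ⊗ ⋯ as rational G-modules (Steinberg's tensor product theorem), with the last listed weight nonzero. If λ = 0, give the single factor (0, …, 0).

((0, 0, 1, 1, 0, 2), (1, 1, 0, 0, 2, 2), (2, 2, 2, 2, 1, 1), (1, 2, 1, 1, 1, 0), (0, 1, 0, 2, 1, 1), (2, 0, 2, 2, 2, 0))

ω-coordinates c = M·v, v = (-509, -573, -1009, 1815, -1404, 37):
  c_1 = 2*-509 + 0*-573 + 0*-1009 + 0*1815 + -1*-1404 + 4*37 = 534
  c_2 = 4*-509 + -2*-573 + -1*-1009 + 0*1815 + 0*-1404 + 1*37 = 156
  c_3 = 2*-509 + -3*-573 + -1*-1009 + 1*1815 + 2*-1404 + -5*37 = 532
  c_4 = 4*-509 + 0*-573 + 0*-1009 + -1*1815 + -3*-1404 + 9*37 = 694
  c_5 = 5*-509 + -9*-573 + -3*-1009 + -1*1815 + 2*-1404 + -11*37 = 609
  c_6 = -1*-509 + 0*-573 + 0*-1009 + -1*1815 + -1*-1404 + 0*37 = 98
Expand coordinatewise in base 3:
  c_1 = 534 = 0·3^0 + 1·3^1 + 2·3^2 + 1·3^3 + 0·3^4 + 2·3^5
  c_2 = 156 = 0·3^0 + 1·3^1 + 2·3^2 + 2·3^3 + 1·3^4
  c_3 = 532 = 1·3^0 + 0·3^1 + 2·3^2 + 1·3^3 + 0·3^4 + 2·3^5
  c_4 = 694 = 1·3^0 + 0·3^1 + 2·3^2 + 1·3^3 + 2·3^4 + 2·3^5
  c_5 = 609 = 0·3^0 + 2·3^1 + 1·3^2 + 1·3^3 + 1·3^4 + 2·3^5
  c_6 = 98 = 2·3^0 + 2·3^1 + 1·3^2 + 0·3^3 + 1·3^4
p-restricted factor λ_0 = (0, 0, 1, 1, 0, 2)
p-restricted factor λ_1 = (1, 1, 0, 0, 2, 2)
p-restricted factor λ_2 = (2, 2, 2, 2, 1, 1)
p-restricted factor λ_3 = (1, 2, 1, 1, 1, 0)
p-restricted factor λ_4 = (0, 1, 0, 2, 1, 1)
p-restricted factor λ_5 = (2, 0, 2, 2, 2, 0)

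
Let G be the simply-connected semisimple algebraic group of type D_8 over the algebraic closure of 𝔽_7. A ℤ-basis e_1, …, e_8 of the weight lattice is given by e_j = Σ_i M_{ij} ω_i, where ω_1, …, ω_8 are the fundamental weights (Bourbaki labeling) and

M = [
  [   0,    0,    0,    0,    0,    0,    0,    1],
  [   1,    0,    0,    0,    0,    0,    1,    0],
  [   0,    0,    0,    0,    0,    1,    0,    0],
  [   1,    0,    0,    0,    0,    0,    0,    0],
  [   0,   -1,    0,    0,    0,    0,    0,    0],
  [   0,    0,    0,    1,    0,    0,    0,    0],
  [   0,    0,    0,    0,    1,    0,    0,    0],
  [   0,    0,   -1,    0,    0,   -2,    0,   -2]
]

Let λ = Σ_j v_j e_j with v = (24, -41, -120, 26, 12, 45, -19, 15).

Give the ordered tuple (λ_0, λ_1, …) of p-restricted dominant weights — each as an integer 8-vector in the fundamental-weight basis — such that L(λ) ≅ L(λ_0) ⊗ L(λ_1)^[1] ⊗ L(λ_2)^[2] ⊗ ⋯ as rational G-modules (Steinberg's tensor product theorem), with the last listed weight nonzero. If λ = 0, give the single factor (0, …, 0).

Change of basis e → ω: c = M·v where v = (24, -41, -120, 26, 12, 45, -19, 15):
  c_1 = (0)·(24) + (0)·(-41) + (0)·(-120) + (0)·(26) + (0)·(12) + (0)·(45) + (0)·(-19) + (1)·(15) = 15
  c_2 = (1)·(24) + (0)·(-41) + (0)·(-120) + (0)·(26) + (0)·(12) + (0)·(45) + (1)·(-19) + (0)·(15) = 5
  c_3 = (0)·(24) + (0)·(-41) + (0)·(-120) + (0)·(26) + (0)·(12) + (1)·(45) + (0)·(-19) + (0)·(15) = 45
  c_4 = (1)·(24) + (0)·(-41) + (0)·(-120) + (0)·(26) + (0)·(12) + (0)·(45) + (0)·(-19) + (0)·(15) = 24
  c_5 = (0)·(24) + (-1)·(-41) + (0)·(-120) + (0)·(26) + (0)·(12) + (0)·(45) + (0)·(-19) + (0)·(15) = 41
  c_6 = (0)·(24) + (0)·(-41) + (0)·(-120) + (1)·(26) + (0)·(12) + (0)·(45) + (0)·(-19) + (0)·(15) = 26
  c_7 = (0)·(24) + (0)·(-41) + (0)·(-120) + (0)·(26) + (1)·(12) + (0)·(45) + (0)·(-19) + (0)·(15) = 12
  c_8 = (0)·(24) + (0)·(-41) + (-1)·(-120) + (0)·(26) + (0)·(12) + (-2)·(45) + (0)·(-19) + (-2)·(15) = 0
p = 7; digits c_i = Σ_j d_{ij}·7^j, 0 ≤ d_{ij} < 7:
  c_1 = 15 = 1·7^0 + 2·7^1
  c_2 = 5 = 5·7^0
  c_3 = 45 = 3·7^0 + 6·7^1
  c_4 = 24 = 3·7^0 + 3·7^1
  c_5 = 41 = 6·7^0 + 5·7^1
  c_6 = 26 = 5·7^0 + 3·7^1
  c_7 = 12 = 5·7^0 + 1·7^1
  c_8 = 0
p-restricted factor λ_0 = (1, 5, 3, 3, 6, 5, 5, 0)
p-restricted factor λ_1 = (2, 0, 6, 3, 5, 3, 1, 0)

((1, 5, 3, 3, 6, 5, 5, 0), (2, 0, 6, 3, 5, 3, 1, 0))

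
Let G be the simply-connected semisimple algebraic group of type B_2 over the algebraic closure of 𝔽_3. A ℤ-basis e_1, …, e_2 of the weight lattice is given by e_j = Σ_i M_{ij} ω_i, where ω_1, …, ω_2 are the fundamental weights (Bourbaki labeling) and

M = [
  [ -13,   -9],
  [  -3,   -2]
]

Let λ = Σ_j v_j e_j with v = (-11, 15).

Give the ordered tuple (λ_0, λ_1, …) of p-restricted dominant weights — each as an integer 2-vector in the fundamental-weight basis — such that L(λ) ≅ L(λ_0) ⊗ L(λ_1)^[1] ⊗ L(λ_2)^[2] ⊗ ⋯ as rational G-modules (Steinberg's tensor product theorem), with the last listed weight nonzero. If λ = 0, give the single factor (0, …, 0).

In the fundamental-weight basis, λ has coordinates c = M·v (v = (-11, 15)):
  c_1 = (-13)·(-11) + (-9)·(15) = 8
  c_2 = (-3)·(-11) + (-2)·(15) = 3
Expand coordinatewise in base 3:
  c_1 = 8 = 2·3^0 + 2·3^1
  c_2 = 3 = 0·3^0 + 1·3^1
λ_0 = (2, 0)
λ_1 = (2, 1)

((2, 0), (2, 1))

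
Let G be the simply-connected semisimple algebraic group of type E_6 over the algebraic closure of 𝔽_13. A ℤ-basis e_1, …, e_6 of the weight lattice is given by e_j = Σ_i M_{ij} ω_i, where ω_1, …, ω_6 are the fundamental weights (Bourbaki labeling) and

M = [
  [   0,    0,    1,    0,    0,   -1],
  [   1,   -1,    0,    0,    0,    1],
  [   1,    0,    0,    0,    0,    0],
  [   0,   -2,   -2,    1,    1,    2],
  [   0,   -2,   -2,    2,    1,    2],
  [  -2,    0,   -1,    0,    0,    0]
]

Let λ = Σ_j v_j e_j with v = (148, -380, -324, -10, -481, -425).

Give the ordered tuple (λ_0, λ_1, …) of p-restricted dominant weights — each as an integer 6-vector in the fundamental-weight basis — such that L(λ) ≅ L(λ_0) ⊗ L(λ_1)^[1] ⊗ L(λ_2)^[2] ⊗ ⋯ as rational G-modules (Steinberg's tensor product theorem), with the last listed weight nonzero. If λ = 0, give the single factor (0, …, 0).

Compute c_i = Σ_j M_{ij} v_j with v = (148, -380, -324, -10, -481, -425):
  c_1 = 0·148 + (0)·(-380) + (1)·(-324) + (0)·(-10) + (0)·(-481) + (-1)·(-425) = 101
  c_2 = 1·148 + (-1)·(-380) + (0)·(-324) + (0)·(-10) + (0)·(-481) + (1)·(-425) = 103
  c_3 = 1·148 + (0)·(-380) + (0)·(-324) + (0)·(-10) + (0)·(-481) + (0)·(-425) = 148
  c_4 = 0·148 + (-2)·(-380) + (-2)·(-324) + (1)·(-10) + (1)·(-481) + (2)·(-425) = 67
  c_5 = 0·148 + (-2)·(-380) + (-2)·(-324) + (2)·(-10) + (1)·(-481) + (2)·(-425) = 57
  c_6 = (-2)·(148) + (0)·(-380) + (-1)·(-324) + (0)·(-10) + (0)·(-481) + (0)·(-425) = 28
Writing each c_i in base p = 13:
  c_1 = 101 = 10·13^0 + 7·13^1
  c_2 = 103 = 12·13^0 + 7·13^1
  c_3 = 148 = 5·13^0 + 11·13^1
  c_4 = 67 = 2·13^0 + 5·13^1
  c_5 = 57 = 5·13^0 + 4·13^1
  c_6 = 28 = 2·13^0 + 2·13^1
p-restricted factor λ_0 = (10, 12, 5, 2, 5, 2)
p-restricted factor λ_1 = (7, 7, 11, 5, 4, 2)

((10, 12, 5, 2, 5, 2), (7, 7, 11, 5, 4, 2))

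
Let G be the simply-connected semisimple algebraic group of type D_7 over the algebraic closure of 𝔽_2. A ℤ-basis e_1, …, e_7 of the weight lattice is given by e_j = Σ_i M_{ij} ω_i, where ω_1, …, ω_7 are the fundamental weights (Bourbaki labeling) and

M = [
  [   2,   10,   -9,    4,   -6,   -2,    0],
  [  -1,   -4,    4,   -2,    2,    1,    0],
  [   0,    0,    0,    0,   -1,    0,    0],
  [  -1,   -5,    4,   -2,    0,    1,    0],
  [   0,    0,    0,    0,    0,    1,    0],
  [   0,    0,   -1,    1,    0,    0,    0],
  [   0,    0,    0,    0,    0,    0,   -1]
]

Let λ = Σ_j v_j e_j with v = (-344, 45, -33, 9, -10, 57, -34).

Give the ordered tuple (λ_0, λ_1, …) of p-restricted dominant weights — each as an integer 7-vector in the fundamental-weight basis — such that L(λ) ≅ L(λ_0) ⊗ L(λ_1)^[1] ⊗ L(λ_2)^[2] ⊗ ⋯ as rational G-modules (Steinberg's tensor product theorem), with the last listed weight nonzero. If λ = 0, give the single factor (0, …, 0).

Compute c_i = Σ_j M_{ij} v_j with v = (-344, 45, -33, 9, -10, 57, -34):
  c_1 = 2*-344 + 10*45 + -9*-33 + 4*9 + -6*-10 + -2*57 + 0*-34 = 41
  c_2 = -1*-344 + -4*45 + 4*-33 + -2*9 + 2*-10 + 1*57 + 0*-34 = 51
  c_3 = 0*-344 + 0*45 + 0*-33 + 0*9 + -1*-10 + 0*57 + 0*-34 = 10
  c_4 = -1*-344 + -5*45 + 4*-33 + -2*9 + 0*-10 + 1*57 + 0*-34 = 26
  c_5 = 0*-344 + 0*45 + 0*-33 + 0*9 + 0*-10 + 1*57 + 0*-34 = 57
  c_6 = 0*-344 + 0*45 + -1*-33 + 1*9 + 0*-10 + 0*57 + 0*-34 = 42
  c_7 = 0*-344 + 0*45 + 0*-33 + 0*9 + 0*-10 + 0*57 + -1*-34 = 34
Expand coordinatewise in base 2:
  c_1 = 41 = 1·2^0 + 0·2^1 + 0·2^2 + 1·2^3 + 0·2^4 + 1·2^5
  c_2 = 51 = 1·2^0 + 1·2^1 + 0·2^2 + 0·2^3 + 1·2^4 + 1·2^5
  c_3 = 10 = 0·2^0 + 1·2^1 + 0·2^2 + 1·2^3
  c_4 = 26 = 0·2^0 + 1·2^1 + 0·2^2 + 1·2^3 + 1·2^4
  c_5 = 57 = 1·2^0 + 0·2^1 + 0·2^2 + 1·2^3 + 1·2^4 + 1·2^5
  c_6 = 42 = 0·2^0 + 1·2^1 + 0·2^2 + 1·2^3 + 0·2^4 + 1·2^5
  c_7 = 34 = 0·2^0 + 1·2^1 + 0·2^2 + 0·2^3 + 0·2^4 + 1·2^5
λ_0 = (1, 1, 0, 0, 1, 0, 0)
λ_1 = (0, 1, 1, 1, 0, 1, 1)
λ_2 = (0, 0, 0, 0, 0, 0, 0)
λ_3 = (1, 0, 1, 1, 1, 1, 0)
λ_4 = (0, 1, 0, 1, 1, 0, 0)
λ_5 = (1, 1, 0, 0, 1, 1, 1)

((1, 1, 0, 0, 1, 0, 0), (0, 1, 1, 1, 0, 1, 1), (0, 0, 0, 0, 0, 0, 0), (1, 0, 1, 1, 1, 1, 0), (0, 1, 0, 1, 1, 0, 0), (1, 1, 0, 0, 1, 1, 1))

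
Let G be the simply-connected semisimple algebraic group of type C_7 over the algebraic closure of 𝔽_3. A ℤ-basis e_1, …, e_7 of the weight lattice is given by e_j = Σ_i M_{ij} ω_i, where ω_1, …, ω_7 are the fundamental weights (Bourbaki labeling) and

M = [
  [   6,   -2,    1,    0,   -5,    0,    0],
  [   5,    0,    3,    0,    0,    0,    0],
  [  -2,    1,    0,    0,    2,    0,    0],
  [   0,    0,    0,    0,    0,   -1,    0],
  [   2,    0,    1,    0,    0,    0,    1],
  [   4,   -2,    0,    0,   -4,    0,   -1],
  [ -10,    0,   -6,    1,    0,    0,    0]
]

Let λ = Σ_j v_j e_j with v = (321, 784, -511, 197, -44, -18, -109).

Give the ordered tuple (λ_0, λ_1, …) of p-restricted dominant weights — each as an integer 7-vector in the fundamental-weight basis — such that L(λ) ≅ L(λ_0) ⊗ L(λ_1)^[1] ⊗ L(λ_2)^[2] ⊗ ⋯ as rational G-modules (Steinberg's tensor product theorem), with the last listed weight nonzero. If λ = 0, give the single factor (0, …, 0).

In the fundamental-weight basis, λ has coordinates c = M·v (v = (321, 784, -511, 197, -44, -18, -109)):
  c_1 = 6*321 + -2*784 + 1*-511 + 0*197 + -5*-44 + 0*-18 + 0*-109 = 67
  c_2 = 5*321 + 0*784 + 3*-511 + 0*197 + 0*-44 + 0*-18 + 0*-109 = 72
  c_3 = -2*321 + 1*784 + 0*-511 + 0*197 + 2*-44 + 0*-18 + 0*-109 = 54
  c_4 = 0*321 + 0*784 + 0*-511 + 0*197 + 0*-44 + -1*-18 + 0*-109 = 18
  c_5 = 2*321 + 0*784 + 1*-511 + 0*197 + 0*-44 + 0*-18 + 1*-109 = 22
  c_6 = 4*321 + -2*784 + 0*-511 + 0*197 + -4*-44 + 0*-18 + -1*-109 = 1
  c_7 = -10*321 + 0*784 + -6*-511 + 1*197 + 0*-44 + 0*-18 + 0*-109 = 53
Writing each c_i in base p = 3:
  c_1 = 67 = 1·3^0 + 1·3^1 + 1·3^2 + 2·3^3
  c_2 = 72 = 0·3^0 + 0·3^1 + 2·3^2 + 2·3^3
  c_3 = 54 = 0·3^0 + 0·3^1 + 0·3^2 + 2·3^3
  c_4 = 18 = 0·3^0 + 0·3^1 + 2·3^2
  c_5 = 22 = 1·3^0 + 1·3^1 + 2·3^2
  c_6 = 1 = 1·3^0
  c_7 = 53 = 2·3^0 + 2·3^1 + 2·3^2 + 1·3^3
p-restricted factor λ_0 = (1, 0, 0, 0, 1, 1, 2)
p-restricted factor λ_1 = (1, 0, 0, 0, 1, 0, 2)
p-restricted factor λ_2 = (1, 2, 0, 2, 2, 0, 2)
p-restricted factor λ_3 = (2, 2, 2, 0, 0, 0, 1)

((1, 0, 0, 0, 1, 1, 2), (1, 0, 0, 0, 1, 0, 2), (1, 2, 0, 2, 2, 0, 2), (2, 2, 2, 0, 0, 0, 1))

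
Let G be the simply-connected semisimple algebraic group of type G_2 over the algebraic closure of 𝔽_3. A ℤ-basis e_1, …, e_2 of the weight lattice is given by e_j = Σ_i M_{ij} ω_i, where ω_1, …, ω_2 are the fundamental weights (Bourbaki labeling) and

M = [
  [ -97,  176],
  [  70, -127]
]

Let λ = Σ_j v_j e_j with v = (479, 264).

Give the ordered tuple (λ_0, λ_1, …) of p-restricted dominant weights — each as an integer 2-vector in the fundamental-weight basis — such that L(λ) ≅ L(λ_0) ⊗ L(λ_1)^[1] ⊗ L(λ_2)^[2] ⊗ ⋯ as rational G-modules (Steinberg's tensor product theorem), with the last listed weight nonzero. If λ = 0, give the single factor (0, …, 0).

((1, 2),)

In the fundamental-weight basis, λ has coordinates c = M·v (v = (479, 264)):
  c_1 = (-97)·(479) + 176·264 = 1
  c_2 = 70·479 + (-127)·(264) = 2
Base-3 expansion of each c_i:
  c_1 = 1 = 1·3^0
  c_2 = 2 = 2·3^0
λ_0 = (1, 2)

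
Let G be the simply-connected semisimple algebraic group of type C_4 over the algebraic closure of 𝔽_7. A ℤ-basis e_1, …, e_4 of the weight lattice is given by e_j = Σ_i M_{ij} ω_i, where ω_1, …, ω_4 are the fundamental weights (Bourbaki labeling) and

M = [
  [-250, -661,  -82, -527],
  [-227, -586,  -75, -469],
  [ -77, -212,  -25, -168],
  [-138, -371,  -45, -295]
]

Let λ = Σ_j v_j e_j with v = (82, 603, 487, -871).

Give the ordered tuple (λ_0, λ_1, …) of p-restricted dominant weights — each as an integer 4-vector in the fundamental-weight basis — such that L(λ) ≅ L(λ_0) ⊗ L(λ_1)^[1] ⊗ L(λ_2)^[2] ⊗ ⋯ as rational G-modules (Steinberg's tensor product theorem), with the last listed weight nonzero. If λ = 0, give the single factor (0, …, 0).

ω-coordinates c = M·v, v = (82, 603, 487, -871):
  c_1 = (-250)·(82) + (-661)·(603) + (-82)·(487) + (-527)·(-871) = 0
  c_2 = (-227)·(82) + (-586)·(603) + (-75)·(487) + (-469)·(-871) = 2
  c_3 = (-77)·(82) + (-212)·(603) + (-25)·(487) + (-168)·(-871) = 3
  c_4 = (-138)·(82) + (-371)·(603) + (-45)·(487) + (-295)·(-871) = 1
Writing each c_i in base p = 7:
  c_1 = 0
  c_2 = 2 = 2·7^0
  c_3 = 3 = 3·7^0
  c_4 = 1 = 1·7^0
Factor λ_0 = (0, 2, 3, 1)

((0, 2, 3, 1),)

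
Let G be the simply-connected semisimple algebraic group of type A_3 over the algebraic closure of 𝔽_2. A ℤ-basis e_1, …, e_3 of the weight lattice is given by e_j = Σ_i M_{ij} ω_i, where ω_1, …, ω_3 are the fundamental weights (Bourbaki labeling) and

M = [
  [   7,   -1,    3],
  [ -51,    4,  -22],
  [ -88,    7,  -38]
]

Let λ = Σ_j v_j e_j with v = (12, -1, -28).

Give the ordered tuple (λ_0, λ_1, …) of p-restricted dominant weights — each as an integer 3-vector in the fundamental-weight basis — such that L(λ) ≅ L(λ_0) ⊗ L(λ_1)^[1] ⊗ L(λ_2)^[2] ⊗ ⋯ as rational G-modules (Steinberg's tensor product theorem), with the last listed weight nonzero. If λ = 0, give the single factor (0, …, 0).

((1, 0, 1),)

In the fundamental-weight basis, λ has coordinates c = M·v (v = (12, -1, -28)):
  c_1 = 7·12 + (-1)·(-1) + (3)·(-28) = 1
  c_2 = (-51)·(12) + (4)·(-1) + (-22)·(-28) = 0
  c_3 = (-88)·(12) + (7)·(-1) + (-38)·(-28) = 1
Base-2 expansion of each c_i:
  c_1 = 1 = 1·2^0
  c_2 = 0
  c_3 = 1 = 1·2^0
p-restricted factor λ_0 = (1, 0, 1)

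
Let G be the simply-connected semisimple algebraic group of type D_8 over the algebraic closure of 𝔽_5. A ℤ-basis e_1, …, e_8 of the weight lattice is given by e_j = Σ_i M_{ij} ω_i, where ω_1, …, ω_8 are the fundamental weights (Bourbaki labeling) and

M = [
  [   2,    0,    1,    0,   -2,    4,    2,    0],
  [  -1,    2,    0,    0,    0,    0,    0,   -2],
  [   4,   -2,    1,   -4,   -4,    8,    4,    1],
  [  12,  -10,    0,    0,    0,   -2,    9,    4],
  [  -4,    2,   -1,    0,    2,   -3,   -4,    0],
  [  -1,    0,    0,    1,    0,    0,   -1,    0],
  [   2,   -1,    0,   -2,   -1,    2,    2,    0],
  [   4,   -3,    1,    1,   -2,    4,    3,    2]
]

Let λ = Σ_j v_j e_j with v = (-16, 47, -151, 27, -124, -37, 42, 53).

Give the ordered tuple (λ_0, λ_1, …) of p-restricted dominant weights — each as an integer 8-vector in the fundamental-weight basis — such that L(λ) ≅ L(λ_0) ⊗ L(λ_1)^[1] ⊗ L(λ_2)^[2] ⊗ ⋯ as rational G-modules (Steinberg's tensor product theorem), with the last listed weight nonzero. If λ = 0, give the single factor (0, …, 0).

Converting to the ω-basis (c_i = row i of M dotted with v = (-16, 47, -151, 27, -124, -37, 42, 53)):
  c_1 = (2)·(-16) + 0·47 + (1)·(-151) + 0·27 + (-2)·(-124) + (4)·(-37) + 2·42 + 0·53 = 1
  c_2 = (-1)·(-16) + 2·47 + (0)·(-151) + 0·27 + (0)·(-124) + (0)·(-37) + 0·42 + (-2)·(53) = 4
  c_3 = (4)·(-16) + (-2)·(47) + (1)·(-151) + (-4)·(27) + (-4)·(-124) + (8)·(-37) + 4·42 + 1·53 = 4
  c_4 = (12)·(-16) + (-10)·(47) + (0)·(-151) + 0·27 + (0)·(-124) + (-2)·(-37) + 9·42 + 4·53 = 2
  c_5 = (-4)·(-16) + 2·47 + (-1)·(-151) + 0·27 + (2)·(-124) + (-3)·(-37) + (-4)·(42) + 0·53 = 4
  c_6 = (-1)·(-16) + 0·47 + (0)·(-151) + 1·27 + (0)·(-124) + (0)·(-37) + (-1)·(42) + 0·53 = 1
  c_7 = (2)·(-16) + (-1)·(47) + (0)·(-151) + (-2)·(27) + (-1)·(-124) + (2)·(-37) + 2·42 + 0·53 = 1
  c_8 = (4)·(-16) + (-3)·(47) + (1)·(-151) + 1·27 + (-2)·(-124) + (4)·(-37) + 3·42 + 2·53 = 3
Expand coordinatewise in base 5:
  c_1 = 1 = 1·5^0
  c_2 = 4 = 4·5^0
  c_3 = 4 = 4·5^0
  c_4 = 2 = 2·5^0
  c_5 = 4 = 4·5^0
  c_6 = 1 = 1·5^0
  c_7 = 1 = 1·5^0
  c_8 = 3 = 3·5^0
Factor λ_0 = (1, 4, 4, 2, 4, 1, 1, 3)

((1, 4, 4, 2, 4, 1, 1, 3),)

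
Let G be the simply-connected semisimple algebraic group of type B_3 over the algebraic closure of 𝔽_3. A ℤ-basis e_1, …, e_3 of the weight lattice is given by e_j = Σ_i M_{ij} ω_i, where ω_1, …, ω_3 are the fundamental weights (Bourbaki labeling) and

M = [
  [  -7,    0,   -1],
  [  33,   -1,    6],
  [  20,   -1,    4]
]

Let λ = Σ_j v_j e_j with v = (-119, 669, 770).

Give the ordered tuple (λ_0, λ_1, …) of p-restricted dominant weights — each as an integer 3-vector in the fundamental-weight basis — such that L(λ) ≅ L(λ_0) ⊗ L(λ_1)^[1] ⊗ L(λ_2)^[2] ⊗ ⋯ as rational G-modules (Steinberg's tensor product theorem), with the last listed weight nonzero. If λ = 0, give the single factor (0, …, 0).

((0, 0, 1), (0, 2, 1), (1, 2, 0), (2, 0, 1))

Converting to the ω-basis (c_i = row i of M dotted with v = (-119, 669, 770)):
  c_1 = (-7)·(-119) + (0)·(669) + (-1)·(770) = 63
  c_2 = (33)·(-119) + (-1)·(669) + (6)·(770) = 24
  c_3 = (20)·(-119) + (-1)·(669) + (4)·(770) = 31
Base-3 expansion of each c_i:
  c_1 = 63 = 0·3^0 + 0·3^1 + 1·3^2 + 2·3^3
  c_2 = 24 = 0·3^0 + 2·3^1 + 2·3^2
  c_3 = 31 = 1·3^0 + 1·3^1 + 0·3^2 + 1·3^3
p-restricted factor λ_0 = (0, 0, 1)
p-restricted factor λ_1 = (0, 2, 1)
p-restricted factor λ_2 = (1, 2, 0)
p-restricted factor λ_3 = (2, 0, 1)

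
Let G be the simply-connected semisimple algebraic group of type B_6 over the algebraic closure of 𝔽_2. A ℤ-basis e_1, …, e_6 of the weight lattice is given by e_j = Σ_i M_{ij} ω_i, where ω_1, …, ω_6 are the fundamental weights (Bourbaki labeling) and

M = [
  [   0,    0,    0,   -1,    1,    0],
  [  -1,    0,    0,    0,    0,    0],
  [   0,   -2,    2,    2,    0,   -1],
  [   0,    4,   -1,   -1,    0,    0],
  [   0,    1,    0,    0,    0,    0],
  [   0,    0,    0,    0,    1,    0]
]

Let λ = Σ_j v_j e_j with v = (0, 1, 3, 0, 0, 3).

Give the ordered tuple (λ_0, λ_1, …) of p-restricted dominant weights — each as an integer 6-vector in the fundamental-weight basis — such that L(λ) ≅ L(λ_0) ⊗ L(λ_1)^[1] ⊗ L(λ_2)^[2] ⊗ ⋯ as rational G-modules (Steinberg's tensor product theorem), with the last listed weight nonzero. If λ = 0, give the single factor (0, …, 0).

((0, 0, 1, 1, 1, 0),)

Converting to the ω-basis (c_i = row i of M dotted with v = (0, 1, 3, 0, 0, 3)):
  c_1 = 0·0 + 0·1 + 0·3 + (-1)·(0) + 1·0 + 0·3 = 0
  c_2 = (-1)·(0) + 0·1 + 0·3 + 0·0 + 0·0 + 0·3 = 0
  c_3 = 0·0 + (-2)·(1) + 2·3 + 2·0 + 0·0 + (-1)·(3) = 1
  c_4 = 0·0 + 4·1 + (-1)·(3) + (-1)·(0) + 0·0 + 0·3 = 1
  c_5 = 0·0 + 1·1 + 0·3 + 0·0 + 0·0 + 0·3 = 1
  c_6 = 0·0 + 0·1 + 0·3 + 0·0 + 1·0 + 0·3 = 0
Writing each c_i in base p = 2:
  c_1 = 0
  c_2 = 0
  c_3 = 1 = 1·2^0
  c_4 = 1 = 1·2^0
  c_5 = 1 = 1·2^0
  c_6 = 0
λ_0 = (0, 0, 1, 1, 1, 0)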